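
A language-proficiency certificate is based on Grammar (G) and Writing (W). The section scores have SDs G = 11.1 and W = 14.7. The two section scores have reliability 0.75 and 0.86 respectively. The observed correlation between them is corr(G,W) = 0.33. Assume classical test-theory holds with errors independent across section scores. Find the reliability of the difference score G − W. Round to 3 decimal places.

0.736

Var(G−W) = 11.1² + 14.7² − 2·11.1·14.7·0.33 = 339.3 − 107.692 = 231.608.
Under uncorrelated errors the observed covariances equal the true-score covariances, so only the own-variance terms attenuate.
True-score variance = [11.1²·0.75 + 14.7²·0.86] − 107.692 = 278.245 − 107.692 = 170.553.
Reliability = 170.553 / 231.608 = 0.736.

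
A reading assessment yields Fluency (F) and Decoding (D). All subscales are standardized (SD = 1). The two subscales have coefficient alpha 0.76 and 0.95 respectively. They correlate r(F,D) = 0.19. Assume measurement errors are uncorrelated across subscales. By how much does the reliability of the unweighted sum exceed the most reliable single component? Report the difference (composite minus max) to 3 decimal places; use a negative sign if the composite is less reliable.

Var(sum) = 2 + 0.38 = 2.38; true-score variance = 1.71 + 0.38 = 2.09; composite reliability = 0.8782.
Max component reliability = 0.9500.
Difference = 0.8782 − 0.9500 = -0.072.

-0.072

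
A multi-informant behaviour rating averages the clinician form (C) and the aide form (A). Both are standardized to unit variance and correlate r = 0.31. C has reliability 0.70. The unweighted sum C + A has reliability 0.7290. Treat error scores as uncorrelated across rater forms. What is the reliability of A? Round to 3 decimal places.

Var(C+A) = 2 + 2·0.31 = 2.620.
True-score variance = ρ_C + ρ_A + 2·0.31, so 0.7290 = (0.70 + ρ_A + 0.62) / 2.620.
ρ_A = 0.7290·2.620 − 0.70 − 0.62 = 0.590.

0.590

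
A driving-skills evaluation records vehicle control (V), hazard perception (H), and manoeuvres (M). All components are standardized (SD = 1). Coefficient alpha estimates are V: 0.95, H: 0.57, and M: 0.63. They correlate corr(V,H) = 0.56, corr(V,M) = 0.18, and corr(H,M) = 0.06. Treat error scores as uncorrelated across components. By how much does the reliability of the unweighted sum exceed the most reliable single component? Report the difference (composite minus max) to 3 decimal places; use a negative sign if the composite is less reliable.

Var(sum) = 3 + 1.6 = 4.6; true-score variance = 2.15 + 1.6 = 3.75; composite reliability = 0.8152.
Max component reliability = 0.9500.
Difference = 0.8152 − 0.9500 = -0.135.

-0.135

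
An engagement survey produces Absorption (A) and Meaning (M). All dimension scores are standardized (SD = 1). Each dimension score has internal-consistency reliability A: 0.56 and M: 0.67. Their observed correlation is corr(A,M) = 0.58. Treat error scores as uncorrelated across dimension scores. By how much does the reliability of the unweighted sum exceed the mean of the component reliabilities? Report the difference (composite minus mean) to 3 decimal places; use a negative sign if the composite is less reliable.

Var(sum) = 2 + 1.16 = 3.16; true-score variance = 1.23 + 1.16 = 2.39; composite reliability = 0.7563.
Mean component reliability = 0.6150.
Difference = 0.7563 − 0.6150 = 0.141.

0.141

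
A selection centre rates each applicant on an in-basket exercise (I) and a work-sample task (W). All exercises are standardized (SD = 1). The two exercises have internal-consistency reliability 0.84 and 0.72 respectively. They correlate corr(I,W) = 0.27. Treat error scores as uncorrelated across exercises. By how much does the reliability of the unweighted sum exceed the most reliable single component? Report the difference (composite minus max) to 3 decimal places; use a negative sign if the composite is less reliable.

-0.013

Var(sum) = 2 + 0.54 = 2.54; true-score variance = 1.56 + 0.54 = 2.1; composite reliability = 0.8268.
Max component reliability = 0.8400.
Difference = 0.8268 − 0.8400 = -0.013.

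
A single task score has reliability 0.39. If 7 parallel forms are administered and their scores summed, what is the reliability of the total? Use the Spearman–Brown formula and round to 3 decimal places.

ρ_k = kρ / (1 + (k−1)ρ) = 7·0.39 / (1 + 6·0.39) = 2.730 / 3.340 = 0.817.

0.817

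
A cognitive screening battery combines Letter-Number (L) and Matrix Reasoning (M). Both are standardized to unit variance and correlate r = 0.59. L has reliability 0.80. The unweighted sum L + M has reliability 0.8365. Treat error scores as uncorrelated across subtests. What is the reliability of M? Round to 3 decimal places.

0.680

Var(L+M) = 2 + 2·0.59 = 3.180.
True-score variance = ρ_L + ρ_M + 2·0.59, so 0.8365 = (0.80 + ρ_M + 1.18) / 3.180.
ρ_M = 0.8365·3.180 − 0.80 − 1.18 = 0.680.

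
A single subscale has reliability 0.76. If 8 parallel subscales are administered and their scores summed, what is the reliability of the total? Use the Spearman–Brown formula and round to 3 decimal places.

0.962

ρ_k = kρ / (1 + (k−1)ρ) = 8·0.76 / (1 + 7·0.76) = 6.080 / 6.320 = 0.962.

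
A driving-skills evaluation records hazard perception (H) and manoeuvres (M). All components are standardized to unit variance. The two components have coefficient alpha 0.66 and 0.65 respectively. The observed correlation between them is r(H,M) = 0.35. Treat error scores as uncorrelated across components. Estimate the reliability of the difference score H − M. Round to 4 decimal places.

0.4692

Var(H−M) = 1 + 1 − 2·0.35 = 2 − 0.7 = 1.3.
Under uncorrelated errors the observed covariances equal the true-score covariances, so only the own-variance terms attenuate.
True-score variance = [0.66 + 0.65] − 0.7 = 1.31 − 0.7 = 0.61.
Reliability = 0.61 / 1.3 = 0.4692.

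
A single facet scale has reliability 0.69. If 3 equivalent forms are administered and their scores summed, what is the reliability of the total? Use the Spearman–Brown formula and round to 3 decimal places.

ρ_k = kρ / (1 + (k−1)ρ) = 3·0.69 / (1 + 2·0.69) = 2.070 / 2.380 = 0.870.

0.870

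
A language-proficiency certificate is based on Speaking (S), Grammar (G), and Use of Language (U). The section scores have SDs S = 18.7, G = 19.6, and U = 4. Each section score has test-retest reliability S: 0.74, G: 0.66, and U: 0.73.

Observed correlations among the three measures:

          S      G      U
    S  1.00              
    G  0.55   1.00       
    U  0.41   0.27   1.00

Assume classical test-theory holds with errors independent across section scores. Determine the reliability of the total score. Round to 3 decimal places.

0.820

Var(S+G+U) = 18.7² + 19.6² + 4² + 2·[18.7·19.6·0.55 + 18.7·4·0.41 + 19.6·4·0.27] = 749.85 + 506.844 = 1256.69.
Because errors are independent across components, Cov(Tᵢ,Tⱼ) = Cov(Xᵢ,Xⱼ); the off-diagonal part of the true-score variance is the same as above.
True-score variance = [18.7²·0.74 + 19.6²·0.66 + 4²·0.73] + 506.844 = 523.996 + 506.844 = 1030.84.
Reliability = 1030.84 / 1256.69 = 0.820.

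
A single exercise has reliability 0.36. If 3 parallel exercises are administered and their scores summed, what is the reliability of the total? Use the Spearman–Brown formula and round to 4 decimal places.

0.6279

ρ_k = kρ / (1 + (k−1)ρ) = 3·0.36 / (1 + 2·0.36) = 1.080 / 1.720 = 0.6279.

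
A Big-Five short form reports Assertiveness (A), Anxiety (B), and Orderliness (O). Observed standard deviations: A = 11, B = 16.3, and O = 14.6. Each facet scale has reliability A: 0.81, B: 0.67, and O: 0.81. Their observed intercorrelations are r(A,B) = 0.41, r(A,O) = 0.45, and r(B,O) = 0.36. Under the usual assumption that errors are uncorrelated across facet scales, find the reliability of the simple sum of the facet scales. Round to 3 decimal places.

0.858

Var(A+B+O) = 11² + 16.3² + 14.6² + 2·[11·16.3·0.41 + 11·14.6·0.45 + 16.3·14.6·0.36] = 599.85 + 462.912 = 1062.76.
With uncorrelated errors the cross-covariances are all true-score covariance, so they carry over unchanged; only the diagonal terms shrink to ρᵢσᵢ².
True-score variance = [11²·0.81 + 16.3²·0.67 + 14.6²·0.81] + 462.912 = 448.682 + 462.912 = 911.594.
Reliability = 911.594 / 1062.76 = 0.858.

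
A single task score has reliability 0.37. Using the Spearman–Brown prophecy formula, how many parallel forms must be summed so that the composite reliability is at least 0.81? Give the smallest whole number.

8

k ≥ ρ*(1−ρ₁)/(ρ₁(1−ρ*)) = 0.81·0.63 / (0.37·0.19) = 7.259.
Smallest integer k = 8.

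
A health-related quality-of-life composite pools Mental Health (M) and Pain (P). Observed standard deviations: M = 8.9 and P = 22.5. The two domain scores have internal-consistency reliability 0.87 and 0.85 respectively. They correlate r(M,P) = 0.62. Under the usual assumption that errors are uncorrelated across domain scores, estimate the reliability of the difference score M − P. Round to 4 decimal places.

0.7442

Var(M−P) = 8.9² + 22.5² − 2·8.9·22.5·0.62 = 585.46 − 248.31 = 337.15.
Under uncorrelated errors the observed covariances equal the true-score covariances, so only the own-variance terms attenuate.
True-score variance = [8.9²·0.87 + 22.5²·0.85] − 248.31 = 499.225 − 248.31 = 250.915.
Reliability = 250.915 / 337.15 = 0.7442.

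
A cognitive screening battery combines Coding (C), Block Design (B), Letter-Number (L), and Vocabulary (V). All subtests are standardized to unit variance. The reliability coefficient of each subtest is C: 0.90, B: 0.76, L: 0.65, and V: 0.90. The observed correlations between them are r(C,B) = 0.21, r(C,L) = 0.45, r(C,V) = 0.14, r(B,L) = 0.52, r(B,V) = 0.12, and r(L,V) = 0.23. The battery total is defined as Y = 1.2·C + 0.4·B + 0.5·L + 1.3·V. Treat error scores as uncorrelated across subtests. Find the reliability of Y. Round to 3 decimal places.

Var(Y) = 1.2² + 0.4² + 0.5² + 1.3² + 2·[0.48·0.21 + 0.6·0.45 + 1.56·0.14 + 0.2·0.52 + 0.52·0.12 + 0.65·0.23] = 3.54 + 1.8102 = 5.3502.
Under uncorrelated errors the observed covariances equal the true-score covariances, so only the own-variance terms attenuate.
True-score variance = [1.2²·0.90 + 0.4²·0.76 + 0.5²·0.65 + 1.3²·0.90] + 1.8102 = 3.1011 + 1.8102 = 4.9113.
Reliability = 4.9113 / 5.3502 = 0.918.

0.918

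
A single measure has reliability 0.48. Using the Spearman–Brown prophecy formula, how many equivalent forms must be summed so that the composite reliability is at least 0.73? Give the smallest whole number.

k ≥ ρ*(1−ρ₁)/(ρ₁(1−ρ*)) = 0.73·0.52 / (0.48·0.27) = 2.929.
Smallest integer k = 3.

3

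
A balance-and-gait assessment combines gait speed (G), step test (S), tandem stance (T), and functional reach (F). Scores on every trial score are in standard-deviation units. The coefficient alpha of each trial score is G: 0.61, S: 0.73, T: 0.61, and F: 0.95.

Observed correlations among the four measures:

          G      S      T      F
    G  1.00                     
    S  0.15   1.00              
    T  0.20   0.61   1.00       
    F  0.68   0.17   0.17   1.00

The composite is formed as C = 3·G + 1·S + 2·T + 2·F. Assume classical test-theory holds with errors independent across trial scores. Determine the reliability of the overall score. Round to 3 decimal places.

0.837

Var(C) = 3² + 1 + 2² + 2² + 2·[3·0.15 + 6·0.20 + 6·0.68 + 2·0.61 + 2·0.17 + 4·0.17] = 18 + 15.94 = 33.94.
With uncorrelated errors the cross-covariances are all true-score covariance, so they carry over unchanged; only the diagonal terms shrink to ρᵢσᵢ².
True-score variance = [3²·0.61 + 0.73 + 2²·0.61 + 2²·0.95] + 15.94 = 12.46 + 15.94 = 28.4.
Reliability = 28.4 / 33.94 = 0.837.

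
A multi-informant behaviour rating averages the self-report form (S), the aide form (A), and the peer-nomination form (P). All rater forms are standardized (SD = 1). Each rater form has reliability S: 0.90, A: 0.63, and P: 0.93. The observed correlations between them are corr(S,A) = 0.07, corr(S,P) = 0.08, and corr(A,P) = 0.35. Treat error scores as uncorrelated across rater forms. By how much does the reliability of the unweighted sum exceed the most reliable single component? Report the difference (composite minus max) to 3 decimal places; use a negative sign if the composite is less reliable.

-0.065

Var(sum) = 3 + 1 = 4; true-score variance = 2.46 + 1 = 3.46; composite reliability = 0.8650.
Max component reliability = 0.9300.
Difference = 0.8650 − 0.9300 = -0.065.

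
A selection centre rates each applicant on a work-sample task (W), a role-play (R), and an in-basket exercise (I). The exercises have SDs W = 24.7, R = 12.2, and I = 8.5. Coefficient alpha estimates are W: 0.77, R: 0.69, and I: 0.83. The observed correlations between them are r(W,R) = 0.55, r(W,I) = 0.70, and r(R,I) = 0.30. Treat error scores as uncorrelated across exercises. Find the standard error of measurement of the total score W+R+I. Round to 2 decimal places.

Var(total) = 831.18 + 687.624 = 1518.8.
True-score variance = 632.436 + 687.624 = 1320.06, so reliability = 0.8691.
Error variance = 1518.8 − 1320.06 = 198.744; SEM = √198.744 = 14.10.

14.10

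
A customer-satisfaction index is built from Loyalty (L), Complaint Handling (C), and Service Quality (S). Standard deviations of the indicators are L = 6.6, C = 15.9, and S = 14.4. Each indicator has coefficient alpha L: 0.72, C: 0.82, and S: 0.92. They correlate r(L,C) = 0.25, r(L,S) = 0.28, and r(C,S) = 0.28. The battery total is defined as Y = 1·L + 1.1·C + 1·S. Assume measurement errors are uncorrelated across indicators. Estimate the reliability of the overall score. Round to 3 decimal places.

Var(Y) = 6.6² + 1.1²·15.9² + 14.4² + 2·[1.1·6.6·15.9·0.25 + 6.6·14.4·0.28 + 1.1·15.9·14.4·0.28] = 556.82 + 251.979 = 808.799.
With uncorrelated errors the cross-covariances are all true-score covariance, so they carry over unchanged; only the diagonal terms shrink to ρᵢσᵢ².
True-score variance = [6.6²·0.72 + 1.1²·15.9²·0.82 + 14.4²·0.92] + 251.979 = 472.972 + 251.979 = 724.951.
Reliability = 724.951 / 808.799 = 0.896.

0.896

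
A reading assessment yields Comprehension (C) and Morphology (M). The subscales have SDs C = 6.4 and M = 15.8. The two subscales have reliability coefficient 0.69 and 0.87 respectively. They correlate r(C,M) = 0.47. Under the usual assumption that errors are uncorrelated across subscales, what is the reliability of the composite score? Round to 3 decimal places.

Var(C+M) = 6.4² + 15.8² + 2·[6.4·15.8·0.47] = 290.6 + 95.0528 = 385.653.
Under uncorrelated errors the observed covariances equal the true-score covariances, so only the own-variance terms attenuate.
True-score variance = [6.4²·0.69 + 15.8²·0.87] + 95.0528 = 245.449 + 95.0528 = 340.502.
Reliability = 340.502 / 385.653 = 0.883.

0.883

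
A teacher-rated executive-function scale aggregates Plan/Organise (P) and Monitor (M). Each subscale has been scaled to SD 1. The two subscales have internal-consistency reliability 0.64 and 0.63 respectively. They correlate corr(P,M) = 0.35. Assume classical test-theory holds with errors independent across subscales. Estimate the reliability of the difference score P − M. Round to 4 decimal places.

0.4385

Var(P−M) = 1 + 1 − 2·0.35 = 2 − 0.7 = 1.3.
Under uncorrelated errors the observed covariances equal the true-score covariances, so only the own-variance terms attenuate.
True-score variance = [0.64 + 0.63] − 0.7 = 1.27 − 0.7 = 0.57.
Reliability = 0.57 / 1.3 = 0.4385.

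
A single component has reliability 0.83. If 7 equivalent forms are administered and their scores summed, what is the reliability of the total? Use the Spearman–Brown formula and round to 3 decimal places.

ρ_k = kρ / (1 + (k−1)ρ) = 7·0.83 / (1 + 6·0.83) = 5.810 / 5.980 = 0.972.

0.972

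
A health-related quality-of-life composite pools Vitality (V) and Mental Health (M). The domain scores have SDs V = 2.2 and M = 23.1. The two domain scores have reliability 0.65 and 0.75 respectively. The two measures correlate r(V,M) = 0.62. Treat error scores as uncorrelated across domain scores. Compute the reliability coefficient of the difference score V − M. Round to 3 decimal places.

Var(V−M) = 2.2² + 23.1² − 2·2.2·23.1·0.62 = 538.45 − 63.0168 = 475.433.
With uncorrelated errors the cross-covariances are all true-score covariance, so they carry over unchanged; only the diagonal terms shrink to ρᵢσᵢ².
True-score variance = [2.2²·0.65 + 23.1²·0.75] − 63.0168 = 403.353 − 63.0168 = 340.337.
Reliability = 340.337 / 475.433 = 0.716.

0.716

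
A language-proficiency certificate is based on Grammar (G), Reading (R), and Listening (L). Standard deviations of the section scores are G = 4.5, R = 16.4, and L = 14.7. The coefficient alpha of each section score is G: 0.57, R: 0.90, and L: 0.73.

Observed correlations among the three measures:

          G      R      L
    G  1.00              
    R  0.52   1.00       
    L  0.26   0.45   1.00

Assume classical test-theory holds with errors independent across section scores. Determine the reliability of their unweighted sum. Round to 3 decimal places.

Var(G+R+L) = 4.5² + 16.4² + 14.7² + 2·[4.5·16.4·0.52 + 4.5·14.7·0.26 + 16.4·14.7·0.45] = 505.3 + 328.122 = 833.422.
With uncorrelated errors the cross-covariances are all true-score covariance, so they carry over unchanged; only the diagonal terms shrink to ρᵢσᵢ².
True-score variance = [4.5²·0.57 + 16.4²·0.90 + 14.7²·0.73] + 328.122 = 411.352 + 328.122 = 739.474.
Reliability = 739.474 / 833.422 = 0.887.

0.887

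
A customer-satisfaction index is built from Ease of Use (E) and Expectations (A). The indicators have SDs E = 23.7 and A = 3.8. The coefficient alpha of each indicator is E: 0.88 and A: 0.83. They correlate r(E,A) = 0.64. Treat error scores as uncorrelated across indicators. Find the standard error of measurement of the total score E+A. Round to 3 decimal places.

Var(total) = 576.13 + 115.277 = 691.407.
True-score variance = 506.272 + 115.277 = 621.549, so reliability = 0.8990.
Error variance = 691.407 − 621.549 = 69.8576; SEM = √69.8576 = 8.358.

8.358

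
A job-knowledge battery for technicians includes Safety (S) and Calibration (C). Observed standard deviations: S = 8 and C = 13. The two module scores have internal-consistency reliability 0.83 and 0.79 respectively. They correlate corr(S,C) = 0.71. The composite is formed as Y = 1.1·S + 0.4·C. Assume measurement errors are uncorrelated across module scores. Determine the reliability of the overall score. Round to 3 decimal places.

0.889

Var(Y) = 1.1²·8² + 0.4²·13² + 2·[0.44·8·13·0.71] = 104.48 + 64.9792 = 169.459.
Under uncorrelated errors the observed covariances equal the true-score covariances, so only the own-variance terms attenuate.
True-score variance = [1.1²·8²·0.83 + 0.4²·13²·0.79] + 64.9792 = 85.6368 + 64.9792 = 150.616.
Reliability = 150.616 / 169.459 = 0.889.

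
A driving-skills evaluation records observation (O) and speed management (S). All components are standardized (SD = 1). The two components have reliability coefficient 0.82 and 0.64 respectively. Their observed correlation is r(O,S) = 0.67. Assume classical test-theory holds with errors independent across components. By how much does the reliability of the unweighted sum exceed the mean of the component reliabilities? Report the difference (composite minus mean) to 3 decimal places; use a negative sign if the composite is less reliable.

Var(sum) = 2 + 1.34 = 3.34; true-score variance = 1.46 + 1.34 = 2.8; composite reliability = 0.8383.
Mean component reliability = 0.7300.
Difference = 0.8383 − 0.7300 = 0.108.

0.108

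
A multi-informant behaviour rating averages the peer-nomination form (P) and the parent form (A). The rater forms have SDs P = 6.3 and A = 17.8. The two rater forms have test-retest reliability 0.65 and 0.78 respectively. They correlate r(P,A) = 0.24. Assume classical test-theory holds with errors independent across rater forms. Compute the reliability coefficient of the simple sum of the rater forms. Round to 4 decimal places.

Var(P+A) = 6.3² + 17.8² + 2·[6.3·17.8·0.24] = 356.53 + 53.8272 = 410.357.
Because errors are independent across components, Cov(Tᵢ,Tⱼ) = Cov(Xᵢ,Xⱼ); the off-diagonal part of the true-score variance is the same as above.
True-score variance = [6.3²·0.65 + 17.8²·0.78] + 53.8272 = 272.934 + 53.8272 = 326.761.
Reliability = 326.761 / 410.357 = 0.7963.

0.7963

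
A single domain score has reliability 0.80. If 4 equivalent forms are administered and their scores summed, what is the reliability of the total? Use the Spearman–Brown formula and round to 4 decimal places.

0.9412

ρ_k = kρ / (1 + (k−1)ρ) = 4·0.80 / (1 + 3·0.80) = 3.200 / 3.400 = 0.9412.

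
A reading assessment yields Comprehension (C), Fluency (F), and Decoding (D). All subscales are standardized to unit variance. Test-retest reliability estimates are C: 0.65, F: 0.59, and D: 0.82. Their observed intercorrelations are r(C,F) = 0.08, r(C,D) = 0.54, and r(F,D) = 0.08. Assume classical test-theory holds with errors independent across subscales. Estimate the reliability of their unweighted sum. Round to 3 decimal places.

Var(C+F+D) = 3 + 2·[0.08 + 0.54 + 0.08] = 3 + 1.4 = 4.4.
Under uncorrelated errors the observed covariances equal the true-score covariances, so only the own-variance terms attenuate.
True-score variance = [0.65 + 0.59 + 0.82] + 1.4 = 2.06 + 1.4 = 3.46.
Reliability = 3.46 / 4.4 = 0.786.

0.786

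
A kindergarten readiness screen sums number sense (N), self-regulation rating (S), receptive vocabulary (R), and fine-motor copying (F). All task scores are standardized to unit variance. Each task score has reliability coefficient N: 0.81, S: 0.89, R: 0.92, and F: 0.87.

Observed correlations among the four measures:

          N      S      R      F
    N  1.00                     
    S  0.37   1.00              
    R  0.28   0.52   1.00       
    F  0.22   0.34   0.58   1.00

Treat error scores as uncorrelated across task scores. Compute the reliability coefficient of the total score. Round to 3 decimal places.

0.941

Var(N+S+R+F) = 4 + 2·[0.37 + 0.28 + 0.22 + 0.52 + 0.34 + 0.58] = 4 + 4.62 = 8.62.
Under uncorrelated errors the observed covariances equal the true-score covariances, so only the own-variance terms attenuate.
True-score variance = [0.81 + 0.89 + 0.92 + 0.87] + 4.62 = 3.49 + 4.62 = 8.11.
Reliability = 8.11 / 8.62 = 0.941.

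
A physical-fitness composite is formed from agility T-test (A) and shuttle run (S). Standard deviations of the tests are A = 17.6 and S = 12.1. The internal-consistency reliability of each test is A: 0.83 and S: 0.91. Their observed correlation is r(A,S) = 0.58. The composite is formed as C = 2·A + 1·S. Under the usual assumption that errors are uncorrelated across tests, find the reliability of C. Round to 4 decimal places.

Var(C) = 2²·17.6² + 12.1² + 2·[2·17.6·12.1·0.58] = 1385.45 + 494.067 = 1879.52.
With uncorrelated errors the cross-covariances are all true-score covariance, so they carry over unchanged; only the diagonal terms shrink to ρᵢσᵢ².
True-score variance = [2²·17.6²·0.83 + 12.1²·0.91] + 494.067 = 1161.64 + 494.067 = 1655.7.
Reliability = 1655.7 / 1879.52 = 0.8809.

0.8809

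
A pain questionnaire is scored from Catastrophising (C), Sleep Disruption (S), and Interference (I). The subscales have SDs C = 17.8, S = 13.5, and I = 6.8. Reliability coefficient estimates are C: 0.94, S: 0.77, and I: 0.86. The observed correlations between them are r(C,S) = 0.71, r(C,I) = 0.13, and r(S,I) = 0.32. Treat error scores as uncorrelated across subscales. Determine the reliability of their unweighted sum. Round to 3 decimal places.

Var(C+S+I) = 17.8² + 13.5² + 6.8² + 2·[17.8·13.5·0.71 + 17.8·6.8·0.13 + 13.5·6.8·0.32] = 545.33 + 431.448 = 976.778.
Because errors are independent across components, Cov(Tᵢ,Tⱼ) = Cov(Xᵢ,Xⱼ); the off-diagonal part of the true-score variance is the same as above.
True-score variance = [17.8²·0.94 + 13.5²·0.77 + 6.8²·0.86] + 431.448 = 477.929 + 431.448 = 909.377.
Reliability = 909.377 / 976.778 = 0.931.

0.931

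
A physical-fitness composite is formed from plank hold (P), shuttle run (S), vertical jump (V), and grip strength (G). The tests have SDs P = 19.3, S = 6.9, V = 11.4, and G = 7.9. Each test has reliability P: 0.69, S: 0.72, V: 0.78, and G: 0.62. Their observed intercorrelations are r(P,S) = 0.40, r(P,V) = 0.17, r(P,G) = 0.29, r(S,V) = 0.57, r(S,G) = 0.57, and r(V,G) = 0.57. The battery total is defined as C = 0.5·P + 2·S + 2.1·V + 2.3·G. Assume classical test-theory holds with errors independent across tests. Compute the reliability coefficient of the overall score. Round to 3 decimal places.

Var(C) = 0.5²·19.3² + 2²·6.9² + 2.1²·11.4² + 2.3²·7.9² + 2·[19.3·6.9·0.40 + 1.05·19.3·11.4·0.17 + 1.15·19.3·7.9·0.29 + 4.2·6.9·11.4·0.57 + 4.6·6.9·7.9·0.57 + 4.83·11.4·7.9·0.57] = 1186.84 + 1445.14 = 2631.98.
Under uncorrelated errors the observed covariances equal the true-score covariances, so only the own-variance terms attenuate.
True-score variance = [0.5²·19.3²·0.69 + 2²·6.9²·0.72 + 2.1²·11.4²·0.78 + 2.3²·7.9²·0.62] + 1445.14 = 853.1 + 1445.14 = 2298.24.
Reliability = 2298.24 / 2631.98 = 0.873.

0.873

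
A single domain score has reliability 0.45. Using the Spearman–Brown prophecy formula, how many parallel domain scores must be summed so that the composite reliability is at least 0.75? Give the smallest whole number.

4

k ≥ ρ*(1−ρ₁)/(ρ₁(1−ρ*)) = 0.75·0.55 / (0.45·0.25) = 3.667.
Smallest integer k = 4.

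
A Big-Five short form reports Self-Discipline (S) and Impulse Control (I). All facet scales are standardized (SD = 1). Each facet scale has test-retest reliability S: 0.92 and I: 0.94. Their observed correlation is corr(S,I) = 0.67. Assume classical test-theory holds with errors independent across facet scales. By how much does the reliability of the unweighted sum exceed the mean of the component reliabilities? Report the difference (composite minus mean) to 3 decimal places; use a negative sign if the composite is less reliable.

Var(sum) = 2 + 1.34 = 3.34; true-score variance = 1.86 + 1.34 = 3.2; composite reliability = 0.9581.
Mean component reliability = 0.9300.
Difference = 0.9581 − 0.9300 = 0.028.

0.028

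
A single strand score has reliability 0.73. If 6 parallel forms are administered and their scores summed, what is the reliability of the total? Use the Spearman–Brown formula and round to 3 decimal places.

0.942

ρ_k = kρ / (1 + (k−1)ρ) = 6·0.73 / (1 + 5·0.73) = 4.380 / 4.650 = 0.942.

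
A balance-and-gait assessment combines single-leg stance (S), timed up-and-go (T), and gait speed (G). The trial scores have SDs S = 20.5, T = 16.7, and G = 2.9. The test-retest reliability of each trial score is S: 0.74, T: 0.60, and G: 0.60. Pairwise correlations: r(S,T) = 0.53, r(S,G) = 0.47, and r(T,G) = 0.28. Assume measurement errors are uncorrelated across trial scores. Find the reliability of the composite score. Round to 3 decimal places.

0.806

Var(S+T+G) = 20.5² + 16.7² + 2.9² + 2·[20.5·16.7·0.53 + 20.5·2.9·0.47 + 16.7·2.9·0.28] = 707.55 + 445.895 = 1153.44.
Because errors are independent across components, Cov(Tᵢ,Tⱼ) = Cov(Xᵢ,Xⱼ); the off-diagonal part of the true-score variance is the same as above.
True-score variance = [20.5²·0.74 + 16.7²·0.60 + 2.9²·0.60] + 445.895 = 483.365 + 445.895 = 929.26.
Reliability = 929.26 / 1153.44 = 0.806.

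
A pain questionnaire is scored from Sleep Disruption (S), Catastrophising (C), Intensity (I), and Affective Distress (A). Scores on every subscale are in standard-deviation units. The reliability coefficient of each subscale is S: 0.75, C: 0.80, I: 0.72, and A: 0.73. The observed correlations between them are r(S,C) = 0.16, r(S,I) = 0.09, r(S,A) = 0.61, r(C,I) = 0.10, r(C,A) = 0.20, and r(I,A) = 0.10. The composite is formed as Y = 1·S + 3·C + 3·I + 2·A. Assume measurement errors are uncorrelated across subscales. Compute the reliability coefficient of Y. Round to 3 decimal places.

0.825

Var(Y) = 1 + 3² + 3² + 2² + 2·[3·0.16 + 3·0.09 + 2·0.61 + 9·0.10 + 6·0.20 + 6·0.10] = 23 + 9.34 = 32.34.
Because errors are independent across components, Cov(Tᵢ,Tⱼ) = Cov(Xᵢ,Xⱼ); the off-diagonal part of the true-score variance is the same as above.
True-score variance = [0.75 + 3²·0.80 + 3²·0.72 + 2²·0.73] + 9.34 = 17.35 + 9.34 = 26.69.
Reliability = 26.69 / 32.34 = 0.825.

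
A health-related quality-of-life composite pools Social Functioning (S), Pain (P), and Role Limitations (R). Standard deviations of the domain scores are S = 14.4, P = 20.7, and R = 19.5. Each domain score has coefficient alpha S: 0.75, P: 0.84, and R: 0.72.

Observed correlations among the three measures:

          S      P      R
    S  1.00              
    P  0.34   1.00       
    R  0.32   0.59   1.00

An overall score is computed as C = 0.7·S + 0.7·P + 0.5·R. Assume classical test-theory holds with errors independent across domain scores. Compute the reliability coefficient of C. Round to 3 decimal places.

0.884

Var(C) = 0.7²·14.4² + 0.7²·20.7² + 0.5²·19.5² + 2·[0.49·14.4·20.7·0.34 + 0.35·14.4·19.5·0.32 + 0.35·20.7·19.5·0.59] = 406.629 + 328.927 = 735.556.
Under uncorrelated errors the observed covariances equal the true-score covariances, so only the own-variance terms attenuate.
True-score variance = [0.7²·14.4²·0.75 + 0.7²·20.7²·0.84 + 0.5²·19.5²·0.72] + 328.927 = 321.016 + 328.927 = 649.943.
Reliability = 649.943 / 735.556 = 0.884.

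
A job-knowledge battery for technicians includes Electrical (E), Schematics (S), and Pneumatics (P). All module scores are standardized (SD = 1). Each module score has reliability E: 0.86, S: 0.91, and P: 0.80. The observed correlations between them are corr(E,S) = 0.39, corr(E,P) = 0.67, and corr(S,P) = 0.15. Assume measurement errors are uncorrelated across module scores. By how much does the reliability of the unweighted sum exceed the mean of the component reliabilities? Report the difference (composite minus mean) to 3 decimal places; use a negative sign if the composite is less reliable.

Var(sum) = 3 + 2.42 = 5.42; true-score variance = 2.57 + 2.42 = 4.99; composite reliability = 0.9207.
Mean component reliability = 0.8567.
Difference = 0.9207 − 0.8567 = 0.064.

0.064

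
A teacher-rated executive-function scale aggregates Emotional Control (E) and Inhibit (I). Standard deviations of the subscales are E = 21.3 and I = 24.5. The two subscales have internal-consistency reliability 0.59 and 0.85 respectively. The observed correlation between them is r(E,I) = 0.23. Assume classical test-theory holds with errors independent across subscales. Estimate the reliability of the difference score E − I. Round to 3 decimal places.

Var(E−I) = 21.3² + 24.5² − 2·21.3·24.5·0.23 = 1053.94 − 240.051 = 813.889.
Under uncorrelated errors the observed covariances equal the true-score covariances, so only the own-variance terms attenuate.
True-score variance = [21.3²·0.59 + 24.5²·0.85] − 240.051 = 777.89 − 240.051 = 537.839.
Reliability = 537.839 / 813.889 = 0.661.

0.661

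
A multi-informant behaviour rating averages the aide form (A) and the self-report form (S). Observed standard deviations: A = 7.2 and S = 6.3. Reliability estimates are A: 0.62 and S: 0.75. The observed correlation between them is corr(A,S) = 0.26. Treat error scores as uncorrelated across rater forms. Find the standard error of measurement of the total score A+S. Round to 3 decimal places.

5.443

Var(total) = 91.53 + 23.5872 = 115.117.
True-score variance = 61.9083 + 23.5872 = 85.4955, so reliability = 0.7427.
Error variance = 115.117 − 85.4955 = 29.6217; SEM = √29.6217 = 5.443.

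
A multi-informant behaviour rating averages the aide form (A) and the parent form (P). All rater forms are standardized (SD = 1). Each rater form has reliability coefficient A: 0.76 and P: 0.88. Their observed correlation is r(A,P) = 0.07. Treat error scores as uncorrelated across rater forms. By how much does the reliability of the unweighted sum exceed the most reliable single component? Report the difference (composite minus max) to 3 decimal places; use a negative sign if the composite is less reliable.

Var(sum) = 2 + 0.14 = 2.14; true-score variance = 1.64 + 0.14 = 1.78; composite reliability = 0.8318.
Max component reliability = 0.8800.
Difference = 0.8318 − 0.8800 = -0.048.

-0.048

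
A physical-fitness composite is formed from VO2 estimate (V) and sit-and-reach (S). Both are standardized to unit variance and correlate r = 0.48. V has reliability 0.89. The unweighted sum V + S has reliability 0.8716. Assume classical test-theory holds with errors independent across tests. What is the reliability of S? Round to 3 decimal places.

Var(V+S) = 2 + 2·0.48 = 2.960.
True-score variance = ρ_V + ρ_S + 2·0.48, so 0.8716 = (0.89 + ρ_S + 0.96) / 2.960.
ρ_S = 0.8716·2.960 − 0.89 − 0.96 = 0.730.

0.730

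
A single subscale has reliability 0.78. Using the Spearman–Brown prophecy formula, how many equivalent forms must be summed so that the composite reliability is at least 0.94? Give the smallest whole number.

5

k ≥ ρ*(1−ρ₁)/(ρ₁(1−ρ*)) = 0.94·0.22 / (0.78·0.06) = 4.419.
Smallest integer k = 5.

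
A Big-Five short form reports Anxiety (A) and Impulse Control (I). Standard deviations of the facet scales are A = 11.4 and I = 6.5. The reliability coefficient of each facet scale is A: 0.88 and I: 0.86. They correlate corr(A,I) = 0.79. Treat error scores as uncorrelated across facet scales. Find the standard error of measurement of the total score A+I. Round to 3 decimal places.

4.638

Var(total) = 172.21 + 117.078 = 289.288.
True-score variance = 150.7 + 117.078 = 267.778, so reliability = 0.9256.
Error variance = 289.288 − 267.778 = 21.5102; SEM = √21.5102 = 4.638.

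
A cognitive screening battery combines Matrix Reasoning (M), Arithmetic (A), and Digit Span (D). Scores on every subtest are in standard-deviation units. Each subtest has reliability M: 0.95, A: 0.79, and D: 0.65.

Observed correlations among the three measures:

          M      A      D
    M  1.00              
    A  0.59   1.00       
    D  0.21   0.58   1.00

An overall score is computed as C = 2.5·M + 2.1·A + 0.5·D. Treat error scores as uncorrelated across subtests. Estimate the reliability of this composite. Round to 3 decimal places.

Var(C) = 2.5² + 2.1² + 0.5² + 2·[5.25·0.59 + 1.25·0.21 + 1.05·0.58] = 10.91 + 7.938 = 18.848.
With uncorrelated errors the cross-covariances are all true-score covariance, so they carry over unchanged; only the diagonal terms shrink to ρᵢσᵢ².
True-score variance = [2.5²·0.95 + 2.1²·0.79 + 0.5²·0.65] + 7.938 = 9.5839 + 7.938 = 17.5219.
Reliability = 17.5219 / 18.848 = 0.930.

0.930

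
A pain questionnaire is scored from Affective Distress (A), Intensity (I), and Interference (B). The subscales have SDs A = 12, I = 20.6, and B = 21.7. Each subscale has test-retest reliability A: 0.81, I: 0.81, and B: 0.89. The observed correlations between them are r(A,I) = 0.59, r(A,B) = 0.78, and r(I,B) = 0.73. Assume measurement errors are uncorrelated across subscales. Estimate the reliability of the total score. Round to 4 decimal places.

0.9331

Var(A+I+B) = 12² + 20.6² + 21.7² + 2·[12·20.6·0.59 + 12·21.7·0.78 + 20.6·21.7·0.73] = 1039.25 + 1350.57 = 2389.82.
With uncorrelated errors the cross-covariances are all true-score covariance, so they carry over unchanged; only the diagonal terms shrink to ρᵢσᵢ².
True-score variance = [12²·0.81 + 20.6²·0.81 + 21.7²·0.89] + 1350.57 = 879.464 + 1350.57 = 2230.03.
Reliability = 2230.03 / 2389.82 = 0.9331.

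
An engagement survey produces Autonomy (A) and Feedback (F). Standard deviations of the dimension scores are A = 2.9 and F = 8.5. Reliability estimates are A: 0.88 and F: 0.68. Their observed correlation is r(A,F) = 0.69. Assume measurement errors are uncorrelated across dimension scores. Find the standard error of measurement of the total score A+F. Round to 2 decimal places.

Var(total) = 80.66 + 34.017 = 114.677.
True-score variance = 56.5308 + 34.017 = 90.5478, so reliability = 0.7896.
Error variance = 114.677 − 90.5478 = 24.1292; SEM = √24.1292 = 4.91.

4.91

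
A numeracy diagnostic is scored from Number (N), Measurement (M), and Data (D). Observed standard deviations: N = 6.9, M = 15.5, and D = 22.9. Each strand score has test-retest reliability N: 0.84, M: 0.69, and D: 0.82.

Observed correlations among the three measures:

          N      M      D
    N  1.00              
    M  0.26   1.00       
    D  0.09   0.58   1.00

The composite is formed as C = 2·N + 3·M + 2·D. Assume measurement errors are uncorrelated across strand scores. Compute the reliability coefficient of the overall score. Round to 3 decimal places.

Var(C) = 2²·6.9² + 3²·15.5² + 2²·22.9² + 2·[6·6.9·15.5·0.26 + 4·6.9·22.9·0.09 + 6·15.5·22.9·0.58] = 4450.33 + 2917.9 = 7368.23.
Because errors are independent across components, Cov(Tᵢ,Tⱼ) = Cov(Xᵢ,Xⱼ); the off-diagonal part of the true-score variance is the same as above.
True-score variance = [2²·6.9²·0.84 + 3²·15.5²·0.69 + 2²·22.9²·0.82] + 2917.9 = 3371.99 + 2917.9 = 6289.89.
Reliability = 6289.89 / 7368.23 = 0.854.

0.854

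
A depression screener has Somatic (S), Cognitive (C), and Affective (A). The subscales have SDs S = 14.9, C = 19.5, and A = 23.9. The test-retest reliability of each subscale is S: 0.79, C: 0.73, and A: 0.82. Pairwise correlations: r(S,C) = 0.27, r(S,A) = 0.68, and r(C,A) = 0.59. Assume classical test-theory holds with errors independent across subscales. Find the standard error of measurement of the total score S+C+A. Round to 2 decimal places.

15.88

Var(total) = 1173.47 + 1191.15 = 2364.62.
True-score variance = 921.363 + 1191.15 = 2112.51, so reliability = 0.8934.
Error variance = 2364.62 − 2112.51 = 252.107; SEM = √252.107 = 15.88.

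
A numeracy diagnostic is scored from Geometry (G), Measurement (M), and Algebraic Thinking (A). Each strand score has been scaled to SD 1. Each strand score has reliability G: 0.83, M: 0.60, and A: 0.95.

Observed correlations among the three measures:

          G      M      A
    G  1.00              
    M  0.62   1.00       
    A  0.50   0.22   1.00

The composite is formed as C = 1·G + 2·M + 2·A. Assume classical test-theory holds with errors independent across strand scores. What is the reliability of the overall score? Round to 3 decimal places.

Var(C) = 1 + 2² + 2² + 2·[2·0.62 + 2·0.50 + 4·0.22] = 9 + 6.24 = 15.24.
Under uncorrelated errors the observed covariances equal the true-score covariances, so only the own-variance terms attenuate.
True-score variance = [0.83 + 2²·0.60 + 2²·0.95] + 6.24 = 7.03 + 6.24 = 13.27.
Reliability = 13.27 / 15.24 = 0.871.

0.871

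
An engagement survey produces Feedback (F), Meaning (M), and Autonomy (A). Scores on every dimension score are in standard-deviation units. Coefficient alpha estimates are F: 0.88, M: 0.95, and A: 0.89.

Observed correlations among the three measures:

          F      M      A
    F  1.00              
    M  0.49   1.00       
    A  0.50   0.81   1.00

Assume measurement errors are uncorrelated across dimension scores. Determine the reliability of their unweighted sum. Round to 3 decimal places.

Var(F+M+A) = 3 + 2·[0.49 + 0.50 + 0.81] = 3 + 3.6 = 6.6.
Under uncorrelated errors the observed covariances equal the true-score covariances, so only the own-variance terms attenuate.
True-score variance = [0.88 + 0.95 + 0.89] + 3.6 = 2.72 + 3.6 = 6.32.
Reliability = 6.32 / 6.6 = 0.958.

0.958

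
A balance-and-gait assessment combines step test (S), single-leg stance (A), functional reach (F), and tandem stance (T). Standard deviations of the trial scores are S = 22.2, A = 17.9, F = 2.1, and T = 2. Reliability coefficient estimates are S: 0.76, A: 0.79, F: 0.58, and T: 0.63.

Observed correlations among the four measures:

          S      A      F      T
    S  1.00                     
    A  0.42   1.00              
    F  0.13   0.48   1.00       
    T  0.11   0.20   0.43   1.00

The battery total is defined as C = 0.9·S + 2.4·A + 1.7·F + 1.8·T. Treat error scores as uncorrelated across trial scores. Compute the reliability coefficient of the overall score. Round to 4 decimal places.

Var(C) = 0.9²·22.2² + 2.4²·17.9² + 1.7²·2.1² + 1.8²·2² + 2·[2.16·22.2·17.9·0.42 + 1.53·22.2·2.1·0.13 + 1.62·22.2·2·0.11 + 4.08·17.9·2.1·0.48 + 4.32·17.9·2·0.20 + 3.06·2.1·2·0.43] = 2270.47 + 975.523 = 3245.99.
Because errors are independent across components, Cov(Tᵢ,Tⱼ) = Cov(Xᵢ,Xⱼ); the off-diagonal part of the true-score variance is the same as above.
True-score variance = [0.9²·22.2²·0.76 + 2.4²·17.9²·0.79 + 1.7²·2.1²·0.58 + 1.8²·2²·0.63] + 975.523 = 1776.94 + 975.523 = 2752.47.
Reliability = 2752.47 / 3245.99 = 0.8480.

0.8480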